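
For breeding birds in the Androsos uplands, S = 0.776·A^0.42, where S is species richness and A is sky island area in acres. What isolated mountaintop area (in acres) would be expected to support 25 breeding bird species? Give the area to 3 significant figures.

25 = 0.776 × A^0.42  ⇒  A^0.42 = 25/0.776 = 32.22
ln A = ln(32.22) / 0.42 = 3.4725 / 0.42 = 8.2678
A = e^8.2678 ≈ 3896 acres

3900 acres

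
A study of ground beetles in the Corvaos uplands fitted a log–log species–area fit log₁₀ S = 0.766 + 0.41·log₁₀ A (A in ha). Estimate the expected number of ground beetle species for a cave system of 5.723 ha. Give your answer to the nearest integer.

S = 5.834 × 5.723^0.41
ln S = ln 5.834 + 0.41 × ln 5.723 = 1.7638 + 0.41 × 1.7445 = 2.4790
S = e^2.4790 ≈ 11.93

12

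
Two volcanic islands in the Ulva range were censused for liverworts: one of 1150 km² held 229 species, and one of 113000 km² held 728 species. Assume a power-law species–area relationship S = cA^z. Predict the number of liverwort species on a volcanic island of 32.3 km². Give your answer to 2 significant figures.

93

z = ln(728/229) / ln(113000/1150) = 1.1566 / 4.5876 = 0.2521
c = 229 / 1150^0.2521 = 229 / 5.911 = 38.74
S₃ = 38.74 × 32.3^0.2521 = 38.74 × 2.402 ≈ 93.04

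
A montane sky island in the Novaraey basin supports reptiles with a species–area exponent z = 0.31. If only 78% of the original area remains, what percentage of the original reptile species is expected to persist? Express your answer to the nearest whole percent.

93%

S_new/S_old = (A_new/A_old)^z = 0.78^0.31
= exp(0.31 × ln 0.78) = exp(0.31 × -0.2485) = exp(-0.0770) ≈ 0.9259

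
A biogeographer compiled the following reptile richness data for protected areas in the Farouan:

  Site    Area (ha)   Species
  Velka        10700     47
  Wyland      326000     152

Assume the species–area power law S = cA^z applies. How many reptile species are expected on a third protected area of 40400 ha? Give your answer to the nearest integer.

z = ln(152/47) / ln(326000/10700) = 1.1737 / 3.4167 = 0.3435
c = 47 / 10700^0.3435 = 47 / 24.22 = 1.94
S₃ = 1.94 × 40400^0.3435 = 1.94 × 38.23 ≈ 74.18

74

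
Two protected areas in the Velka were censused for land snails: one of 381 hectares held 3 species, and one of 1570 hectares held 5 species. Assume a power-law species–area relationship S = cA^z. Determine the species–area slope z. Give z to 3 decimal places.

0.361

Taking logs: ln S = ln c + z ln A, so z = (ln S₂ − ln S₁)/(ln A₂ − ln A₁).
z = ln(5/3) / ln(1570/381) = ln(1.667) / ln(4.121) = 0.5108 / 1.4160 = 0.3607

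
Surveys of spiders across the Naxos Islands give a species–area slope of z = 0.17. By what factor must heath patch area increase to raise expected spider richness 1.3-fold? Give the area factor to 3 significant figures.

4.68

(A₂/A₁)^0.17 = 1.3, so A₂/A₁ = 1.3^(1/0.17) = 1.3^5.882
ln(A₂/A₁) = ln 1.3 / 0.17 = 0.2624 / 0.17 = 1.5433
A₂/A₁ = e^1.5433 ≈ 4.68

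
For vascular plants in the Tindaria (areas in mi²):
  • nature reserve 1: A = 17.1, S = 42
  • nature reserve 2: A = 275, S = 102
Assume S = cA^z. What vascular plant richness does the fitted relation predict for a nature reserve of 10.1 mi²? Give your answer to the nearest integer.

35

z = ln(102/42) / ln(275/17.1) = 0.8873 / 2.7777 = 0.3194
c = 42 / 17.1^0.3194 = 42 / 2.477 = 16.96
S₃ = 16.96 × 10.1^0.3194 = 16.96 × 2.093 ≈ 35.5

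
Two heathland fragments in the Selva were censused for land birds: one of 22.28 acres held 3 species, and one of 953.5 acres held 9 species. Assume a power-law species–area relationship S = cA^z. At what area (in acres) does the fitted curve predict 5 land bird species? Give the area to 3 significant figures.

z = ln(9/3) / ln(953.5/22.28) = 1.0986 / 3.7565 = 0.2925
c = 3 / 22.28^0.2925 = 3 / 2.479 = 1.21
A = (5/1.21)^(1/0.2925) ⇒ ln A = ln(4.131)/0.2925 = 4.8503
A = e^4.8503 ≈ 127.8 acres

128 acres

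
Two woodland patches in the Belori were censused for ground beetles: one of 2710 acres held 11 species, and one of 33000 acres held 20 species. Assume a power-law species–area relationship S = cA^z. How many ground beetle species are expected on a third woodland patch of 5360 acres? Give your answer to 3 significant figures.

12.9

z = ln(20/11) / ln(33000/2710) = 0.5978 / 2.4996 = 0.2392
c = 11 / 2710^0.2392 = 11 / 6.623 = 1.661
S₃ = 1.661 × 5360^0.2392 = 1.661 × 7.797 ≈ 12.95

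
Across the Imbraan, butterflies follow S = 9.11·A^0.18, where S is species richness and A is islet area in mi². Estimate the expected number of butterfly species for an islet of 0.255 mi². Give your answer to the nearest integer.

7

S = 9.11 × 0.255^0.18 = 9.11 × 0.7819 ≈ 7.124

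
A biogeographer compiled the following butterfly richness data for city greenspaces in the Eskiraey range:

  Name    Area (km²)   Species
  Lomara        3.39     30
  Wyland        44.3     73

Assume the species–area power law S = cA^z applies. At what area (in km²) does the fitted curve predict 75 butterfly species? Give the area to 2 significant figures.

48 km²

z = ln(73/30) / ln(44.3/3.39) = 0.8893 / 2.5702 = 0.3460
c = 30 / 3.39^0.3460 = 30 / 1.526 = 19.66
A = (75/19.66)^(1/0.3460) ⇒ ln A = ln(3.814)/0.3460 = 3.8691
A = e^3.8691 ≈ 47.9 km²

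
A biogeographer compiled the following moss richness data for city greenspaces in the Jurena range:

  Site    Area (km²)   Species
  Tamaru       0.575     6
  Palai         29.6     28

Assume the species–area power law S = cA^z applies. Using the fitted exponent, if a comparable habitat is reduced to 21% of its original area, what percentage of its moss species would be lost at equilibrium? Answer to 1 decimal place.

z = ln(28/6) / ln(29.6/0.575) = 1.5404 / 3.9412 = 0.3909
S_new/S_old = (A_new/A_old)^z = 0.21^0.3909 = exp(0.3909 × -1.5606) = 0.5434
Fraction lost = 1 − 0.5434 = 0.4566

45.7%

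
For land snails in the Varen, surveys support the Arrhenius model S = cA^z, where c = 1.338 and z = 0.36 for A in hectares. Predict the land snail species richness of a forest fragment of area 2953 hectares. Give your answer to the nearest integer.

24 species

S = 1.338 × 2953^0.36
ln S = ln 1.338 + 0.36 × ln 2953 = 0.2912 + 0.36 × 7.9906 = 3.1678
S = e^3.1678 ≈ 23.75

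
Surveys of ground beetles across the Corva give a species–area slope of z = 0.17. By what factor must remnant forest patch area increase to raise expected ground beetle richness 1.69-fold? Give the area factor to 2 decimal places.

21.90

(A₂/A₁)^0.17 = 1.69, so A₂/A₁ = 1.69^(1/0.17) = 1.69^5.882
ln(A₂/A₁) = ln 1.69 / 0.17 = 0.5247 / 0.17 = 3.0866
A₂/A₁ = e^3.0866 ≈ 21.9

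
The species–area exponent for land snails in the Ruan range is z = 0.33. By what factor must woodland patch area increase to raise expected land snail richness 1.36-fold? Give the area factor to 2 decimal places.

2.54

(A₂/A₁)^0.33 = 1.36, so A₂/A₁ = 1.36^(1/0.33) = 1.36^3.03
ln(A₂/A₁) = ln 1.36 / 0.33 = 0.3075 / 0.33 = 0.9318
A₂/A₁ = e^0.9318 ≈ 2.539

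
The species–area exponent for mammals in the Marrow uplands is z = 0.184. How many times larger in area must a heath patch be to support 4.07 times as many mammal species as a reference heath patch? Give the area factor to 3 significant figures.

2060

(A₂/A₁)^0.184 = 4.07, so A₂/A₁ = 4.07^(1/0.184) = 4.07^5.435
ln(A₂/A₁) = ln 4.07 / 0.184 = 1.4036 / 0.184 = 7.6285
A₂/A₁ = e^7.6285 ≈ 2056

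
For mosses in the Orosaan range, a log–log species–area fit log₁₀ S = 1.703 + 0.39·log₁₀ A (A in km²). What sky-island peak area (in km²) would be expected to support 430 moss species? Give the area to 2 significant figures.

430 = 50.47 × A^0.39  ⇒  A^0.39 = 430/50.47 = 8.521
ln A = ln(8.521) / 0.39 = 2.1425 / 0.39 = 5.4935
A = e^5.4935 ≈ 243.1 km²

240 km²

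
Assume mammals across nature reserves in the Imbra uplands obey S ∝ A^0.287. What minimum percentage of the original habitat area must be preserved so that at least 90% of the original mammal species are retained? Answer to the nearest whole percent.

69%

Need (A_new/A_old)^0.287 = 0.9, so A_new/A_old = 0.9^(1/0.287) = 0.9^3.484
ln(A_new/A_old) = ln 0.9 / 0.287 = -0.1054 / 0.287 = -0.3671
A_new/A_old = e^-0.3671 ≈ 0.6927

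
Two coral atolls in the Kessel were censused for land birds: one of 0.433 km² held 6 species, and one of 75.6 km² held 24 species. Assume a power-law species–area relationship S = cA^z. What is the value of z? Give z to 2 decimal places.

0.27

Taking logs: ln S = ln c + z ln A, so z = (ln S₂ − ln S₁)/(ln A₂ − ln A₁).
z = ln(24/6) / ln(75.6/0.433) = ln(4) / ln(174.6) = 1.3863 / 5.1625 = 0.2685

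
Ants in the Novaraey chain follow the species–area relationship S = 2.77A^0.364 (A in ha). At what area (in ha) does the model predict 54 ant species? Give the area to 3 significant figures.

54 = 2.77 × A^0.364  ⇒  A^0.364 = 54/2.77 = 19.49
ln A = ln(19.49) / 0.364 = 2.9701 / 0.364 = 8.1597
A = e^8.1597 ≈ 3497 ha

3500 ha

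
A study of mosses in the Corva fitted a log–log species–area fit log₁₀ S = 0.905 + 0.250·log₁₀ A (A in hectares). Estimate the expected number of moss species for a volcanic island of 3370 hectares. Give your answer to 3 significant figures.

61.2

S = 8.035 × 3370^0.25
ln S = ln 8.035 + 0.25 × ln 3370 = 2.0838 + 0.25 × 8.1227 = 4.1145
S = e^4.1145 ≈ 61.22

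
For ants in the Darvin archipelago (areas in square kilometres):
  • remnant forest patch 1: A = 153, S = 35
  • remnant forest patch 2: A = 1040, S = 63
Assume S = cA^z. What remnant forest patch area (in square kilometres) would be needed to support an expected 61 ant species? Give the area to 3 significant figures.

936 square kilometres

z = ln(63/35) / ln(1040/153) = 0.5878 / 1.9165 = 0.3067
c = 35 / 153^0.3067 = 35 / 4.678 = 7.482
A = (61/7.482)^(1/0.3067) ⇒ ln A = ln(8.152)/0.3067 = 6.8418
A = e^6.8418 ≈ 936.2 square kilometres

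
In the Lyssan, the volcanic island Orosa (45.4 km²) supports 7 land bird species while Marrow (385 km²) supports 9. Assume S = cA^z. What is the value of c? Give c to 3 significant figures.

4.47

z = ln(S₂/S₁) / ln(A₂/A₁) = ln(9/7) / ln(385/45.4) = 0.2513 / 2.1377 = 0.1176
c = S₁ / A₁^z = 7 / 45.4^0.1176 = 7 / 1.566 = 4.47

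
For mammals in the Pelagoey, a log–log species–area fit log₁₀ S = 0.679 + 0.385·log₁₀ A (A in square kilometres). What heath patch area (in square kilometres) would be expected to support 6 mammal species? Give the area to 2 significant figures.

1.8 square kilometres

6 = 4.775 × A^0.385  ⇒  A^0.385 = 6/4.775 = 1.256
ln A = ln(1.256) / 0.385 = 0.2283 / 0.385 = 0.5930
A = e^0.5930 ≈ 1.809 square kilometres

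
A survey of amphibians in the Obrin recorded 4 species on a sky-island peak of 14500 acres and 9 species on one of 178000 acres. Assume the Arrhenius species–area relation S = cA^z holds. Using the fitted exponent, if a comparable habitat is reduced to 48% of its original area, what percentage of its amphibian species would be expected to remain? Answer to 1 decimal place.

78.9%

z = ln(9/4) / ln(178000/14500) = 0.8109 / 2.5076 = 0.3234
S_new/S_old = (A_new/A_old)^z = 0.48^0.3234 = exp(0.3234 × -0.7340) = 0.7887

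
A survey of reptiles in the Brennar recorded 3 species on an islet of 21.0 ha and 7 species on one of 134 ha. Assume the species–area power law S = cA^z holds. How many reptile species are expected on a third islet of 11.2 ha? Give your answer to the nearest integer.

2

z = ln(7/3) / ln(134/21) = 0.8473 / 1.8533 = 0.4572
c = 3 / 21^0.4572 = 3 / 4.022 = 0.7458
S₃ = 0.7458 × 11.2^0.4572 = 0.7458 × 3.018 ≈ 2.251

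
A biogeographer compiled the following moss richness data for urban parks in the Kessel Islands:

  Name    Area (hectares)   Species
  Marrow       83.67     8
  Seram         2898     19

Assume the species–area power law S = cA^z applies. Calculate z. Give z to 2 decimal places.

Taking logs: ln S = ln c + z ln A, so z = (ln S₂ − ln S₁)/(ln A₂ − ln A₁).
z = ln(19/8) / ln(2898/83.67) = ln(2.375) / ln(34.64) = 0.8650 / 3.5449 = 0.2440

0.24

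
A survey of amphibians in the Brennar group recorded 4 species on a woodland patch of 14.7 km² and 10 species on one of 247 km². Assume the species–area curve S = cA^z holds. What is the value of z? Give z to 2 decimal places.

0.32

Taking logs: ln S = ln c + z ln A, so z = (ln S₂ − ln S₁)/(ln A₂ − ln A₁).
z = ln(10/4) / ln(247/14.7) = ln(2.5) / ln(16.8) = 0.9163 / 2.8215 = 0.3247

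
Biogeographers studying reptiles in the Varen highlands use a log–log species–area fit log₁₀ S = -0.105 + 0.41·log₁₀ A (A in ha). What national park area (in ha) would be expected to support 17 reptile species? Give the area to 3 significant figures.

17 = 0.7852 × A^0.41  ⇒  A^0.41 = 17/0.7852 = 21.65
ln A = ln(21.65) / 0.41 = 3.0750 / 0.41 = 7.5000
A = e^7.5000 ≈ 1808 ha

1810 ha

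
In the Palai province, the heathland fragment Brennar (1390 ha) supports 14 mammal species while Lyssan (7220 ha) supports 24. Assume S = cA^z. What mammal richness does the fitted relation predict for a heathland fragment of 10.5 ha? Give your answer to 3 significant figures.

z = ln(24/14) / ln(7220/1390) = 0.5390 / 1.6476 = 0.3272
c = 14 / 1390^0.3272 = 14 / 10.67 = 1.312
S₃ = 1.312 × 10.5^0.3272 = 1.312 × 2.158 ≈ 2.831

2.83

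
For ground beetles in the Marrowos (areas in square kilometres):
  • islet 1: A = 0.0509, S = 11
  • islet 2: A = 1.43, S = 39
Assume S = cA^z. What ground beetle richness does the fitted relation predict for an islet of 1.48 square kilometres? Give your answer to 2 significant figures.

z = ln(39/11) / ln(1.43/0.0509) = 1.2657 / 3.3356 = 0.3794
c = 11 / 0.0509^0.3794 = 11 / 0.323 = 34.05
S₃ = 34.05 × 1.48^0.3794 = 34.05 × 1.16 ≈ 39.51

40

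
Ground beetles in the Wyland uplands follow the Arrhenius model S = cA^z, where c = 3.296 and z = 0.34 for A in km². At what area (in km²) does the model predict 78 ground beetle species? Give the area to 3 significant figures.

78 = 3.296 × A^0.34  ⇒  A^0.34 = 78/3.296 = 23.67
ln A = ln(23.67) / 0.34 = 3.1640 / 0.34 = 9.3059
A = e^9.3059 ≈ 11003 km²

11000 km²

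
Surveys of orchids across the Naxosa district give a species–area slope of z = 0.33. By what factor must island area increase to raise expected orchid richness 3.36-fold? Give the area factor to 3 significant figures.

39.4

(A₂/A₁)^0.33 = 3.36, so A₂/A₁ = 3.36^(1/0.33) = 3.36^3.03
ln(A₂/A₁) = ln 3.36 / 0.33 = 1.2119 / 0.33 = 3.6725
A₂/A₁ = e^3.6725 ≈ 39.35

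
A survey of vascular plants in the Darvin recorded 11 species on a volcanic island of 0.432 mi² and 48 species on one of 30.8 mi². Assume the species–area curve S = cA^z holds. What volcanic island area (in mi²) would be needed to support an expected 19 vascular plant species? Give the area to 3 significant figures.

2.10 mi²

z = ln(48/11) / ln(30.8/0.432) = 1.4733 / 4.2668 = 0.3453
c = 11 / 0.432^0.3453 = 11 / 0.7484 = 14.7
A = (19/14.7)^(1/0.3453) ⇒ ln A = ln(1.293)/0.3453 = 0.7435
A = e^0.7435 ≈ 2.103 mi²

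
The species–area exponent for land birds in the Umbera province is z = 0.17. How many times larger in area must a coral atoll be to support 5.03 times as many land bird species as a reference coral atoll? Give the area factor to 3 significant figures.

(A₂/A₁)^0.17 = 5.03, so A₂/A₁ = 5.03^(1/0.17) = 5.03^5.882
ln(A₂/A₁) = ln 5.03 / 0.17 = 1.6154 / 0.17 = 9.5025
A₂/A₁ = e^9.5025 ≈ 13393

13400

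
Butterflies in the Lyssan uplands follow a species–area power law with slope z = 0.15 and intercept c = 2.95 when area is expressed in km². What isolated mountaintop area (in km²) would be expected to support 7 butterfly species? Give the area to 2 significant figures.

7 = 2.95 × A^0.15  ⇒  A^0.15 = 7/2.95 = 2.373
ln A = ln(2.373) / 0.15 = 0.8641 / 0.15 = 5.7607
A = e^5.7607 ≈ 317.6 km²

320 km²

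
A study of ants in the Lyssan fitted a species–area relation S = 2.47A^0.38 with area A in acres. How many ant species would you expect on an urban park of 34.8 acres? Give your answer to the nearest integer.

10

S = 2.47 × 34.8^0.38
ln S = ln 2.47 + 0.38 × ln 34.8 = 0.9042 + 0.38 × 3.5496 = 2.2531
S = e^2.2531 ≈ 9.517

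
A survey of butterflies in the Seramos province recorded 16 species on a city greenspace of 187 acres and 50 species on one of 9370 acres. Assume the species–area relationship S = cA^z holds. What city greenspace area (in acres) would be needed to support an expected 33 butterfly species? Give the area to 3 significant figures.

2250 acres

z = ln(50/16) / ln(9370/187) = 1.1394 / 3.9142 = 0.2911
c = 16 / 187^0.2911 = 16 / 4.585 = 3.49
A = (33/3.49)^(1/0.2911) ⇒ ln A = ln(9.457)/0.2911 = 7.7179
A = e^7.7179 ≈ 2248 acres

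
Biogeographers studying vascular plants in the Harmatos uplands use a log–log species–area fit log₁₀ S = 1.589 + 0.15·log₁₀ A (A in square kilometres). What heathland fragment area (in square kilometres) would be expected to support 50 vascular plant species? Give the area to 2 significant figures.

5.4 square kilometres

50 = 38.82 × A^0.15  ⇒  A^0.15 = 50/38.82 = 1.288
ln A = ln(1.288) / 0.15 = 0.2532 / 0.15 = 1.6881
A = e^1.6881 ≈ 5.409 square kilometres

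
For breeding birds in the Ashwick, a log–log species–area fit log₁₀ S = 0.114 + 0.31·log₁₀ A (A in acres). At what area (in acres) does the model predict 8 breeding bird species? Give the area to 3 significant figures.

351 acres

8 = 1.3 × A^0.31  ⇒  A^0.31 = 8/1.3 = 6.153
ln A = ln(6.153) / 0.31 = 1.8169 / 0.31 = 5.8611
A = e^5.8611 ≈ 351.1 acres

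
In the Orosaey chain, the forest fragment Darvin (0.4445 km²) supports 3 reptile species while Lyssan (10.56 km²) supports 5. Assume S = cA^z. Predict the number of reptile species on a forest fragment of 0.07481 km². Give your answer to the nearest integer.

z = ln(5/3) / ln(10.56/0.4445) = 0.5108 / 3.1679 = 0.1613
c = 3 / 0.4445^0.1613 = 3 / 0.8774 = 3.419
S₃ = 3.419 × 0.07481^0.1613 = 3.419 × 0.6583 ≈ 2.251

2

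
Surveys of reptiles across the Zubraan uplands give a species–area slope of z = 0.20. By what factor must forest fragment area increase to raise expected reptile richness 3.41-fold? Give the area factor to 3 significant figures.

461

(A₂/A₁)^0.2 = 3.41, so A₂/A₁ = 3.41^(1/0.2) = 3.41^5
ln(A₂/A₁) = ln 3.41 / 0.2 = 1.2267 / 0.2 = 6.1336
A₂/A₁ = e^6.1336 ≈ 461.1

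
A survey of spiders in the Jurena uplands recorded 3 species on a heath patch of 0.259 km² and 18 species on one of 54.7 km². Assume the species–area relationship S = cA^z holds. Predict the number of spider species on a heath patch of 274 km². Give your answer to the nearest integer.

31

z = ln(18/3) / ln(54.7/0.259) = 1.7918 / 5.3528 = 0.3347
c = 3 / 0.259^0.3347 = 3 / 0.6362 = 4.715
S₃ = 4.715 × 274^0.3347 = 4.715 × 6.546 ≈ 30.87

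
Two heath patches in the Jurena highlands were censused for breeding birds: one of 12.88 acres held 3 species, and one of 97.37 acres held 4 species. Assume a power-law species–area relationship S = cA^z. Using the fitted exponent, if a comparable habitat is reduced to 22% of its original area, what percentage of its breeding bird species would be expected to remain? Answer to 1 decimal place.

80.6%

z = ln(4/3) / ln(97.37/12.88) = 0.2877 / 2.0228 = 0.1422
S_new/S_old = (A_new/A_old)^z = 0.22^0.1422 = exp(0.1422 × -1.5141) = 0.8063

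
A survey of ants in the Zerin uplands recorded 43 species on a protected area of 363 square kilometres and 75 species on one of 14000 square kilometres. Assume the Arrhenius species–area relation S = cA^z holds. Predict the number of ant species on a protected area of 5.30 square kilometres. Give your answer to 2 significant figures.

23

z = ln(75/43) / ln(14000/363) = 0.5563 / 3.6524 = 0.1523
c = 43 / 363^0.1523 = 43 / 2.454 = 17.52
S₃ = 17.52 × 5.3^0.1523 = 17.52 × 1.289 ≈ 22.59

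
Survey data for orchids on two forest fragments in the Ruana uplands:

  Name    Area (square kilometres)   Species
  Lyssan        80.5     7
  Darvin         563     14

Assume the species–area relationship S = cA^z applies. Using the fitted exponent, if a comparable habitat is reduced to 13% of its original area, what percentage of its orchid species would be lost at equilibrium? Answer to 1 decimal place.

51.7%

z = ln(14/7) / ln(563/80.5) = 0.6931 / 1.9450 = 0.3564
S_new/S_old = (A_new/A_old)^z = 0.13^0.3564 = exp(0.3564 × -2.0402) = 0.4833
Fraction lost = 1 − 0.4833 = 0.5167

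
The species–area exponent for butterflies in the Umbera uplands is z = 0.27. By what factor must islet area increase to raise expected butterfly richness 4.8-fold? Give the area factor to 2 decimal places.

333.52

(A₂/A₁)^0.27 = 4.8, so A₂/A₁ = 4.8^(1/0.27) = 4.8^3.704
ln(A₂/A₁) = ln 4.8 / 0.27 = 1.5686 / 0.27 = 5.8097
A₂/A₁ = e^5.8097 ≈ 333.5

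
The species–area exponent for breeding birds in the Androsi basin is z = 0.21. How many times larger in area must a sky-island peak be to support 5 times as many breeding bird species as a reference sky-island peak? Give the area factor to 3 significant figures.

(A₂/A₁)^0.21 = 5, so A₂/A₁ = 5^(1/0.21) = 5^4.762
ln(A₂/A₁) = ln 5 / 0.21 = 1.6094 / 0.21 = 7.6640
A₂/A₁ = e^7.6640 ≈ 2130

2130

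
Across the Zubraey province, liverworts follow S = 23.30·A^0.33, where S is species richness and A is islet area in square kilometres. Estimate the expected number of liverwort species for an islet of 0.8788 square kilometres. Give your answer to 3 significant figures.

S = 23.3 × 0.8788^0.33 = 23.3 × 0.9583 ≈ 22.33

22.3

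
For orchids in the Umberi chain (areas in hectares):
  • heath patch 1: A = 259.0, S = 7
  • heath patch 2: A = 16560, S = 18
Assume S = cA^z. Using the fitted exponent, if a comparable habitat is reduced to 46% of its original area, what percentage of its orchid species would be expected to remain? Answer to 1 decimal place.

z = ln(18/7) / ln(16560/259) = 0.9445 / 4.1579 = 0.2271
S_new/S_old = (A_new/A_old)^z = 0.46^0.2271 = exp(0.2271 × -0.7765) = 0.8383

83.8%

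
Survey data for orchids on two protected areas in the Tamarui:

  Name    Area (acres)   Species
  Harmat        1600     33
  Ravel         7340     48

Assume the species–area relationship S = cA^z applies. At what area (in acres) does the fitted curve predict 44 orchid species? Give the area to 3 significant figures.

z = ln(48/33) / ln(7340/1600) = 0.3747 / 1.5233 = 0.2460
c = 33 / 1600^0.2460 = 33 / 6.139 = 5.375
A = (44/5.375)^(1/0.2460) ⇒ ln A = ln(8.186)/0.2460 = 8.5473
A = e^8.5473 ≈ 5153 acres

5150 acres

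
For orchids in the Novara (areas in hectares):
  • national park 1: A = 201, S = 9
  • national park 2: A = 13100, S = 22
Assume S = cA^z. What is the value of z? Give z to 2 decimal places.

Taking logs: ln S = ln c + z ln A, so z = (ln S₂ − ln S₁)/(ln A₂ − ln A₁).
z = ln(22/9) / ln(13100/201) = ln(2.444) / ln(65.17) = 0.8938 / 4.1771 = 0.2140

0.21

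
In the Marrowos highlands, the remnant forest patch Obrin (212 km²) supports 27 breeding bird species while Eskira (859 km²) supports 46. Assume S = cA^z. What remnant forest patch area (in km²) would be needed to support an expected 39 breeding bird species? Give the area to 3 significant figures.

z = ln(46/27) / ln(859/212) = 0.5328 / 1.3992 = 0.3808
c = 27 / 212^0.3808 = 27 / 7.689 = 3.512
A = (39/3.512)^(1/0.3808) ⇒ ln A = ln(11.11)/0.3808 = 6.3223
A = e^6.3223 ≈ 556.8 km²

557 km²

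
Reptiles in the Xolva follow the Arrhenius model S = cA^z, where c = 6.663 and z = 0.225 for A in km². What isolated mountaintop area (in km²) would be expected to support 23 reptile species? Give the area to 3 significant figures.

23 = 6.663 × A^0.225  ⇒  A^0.225 = 23/6.663 = 3.452
ln A = ln(3.452) / 0.225 = 1.2389 / 0.225 = 5.5063
A = e^5.5063 ≈ 246.2 km²

246 km²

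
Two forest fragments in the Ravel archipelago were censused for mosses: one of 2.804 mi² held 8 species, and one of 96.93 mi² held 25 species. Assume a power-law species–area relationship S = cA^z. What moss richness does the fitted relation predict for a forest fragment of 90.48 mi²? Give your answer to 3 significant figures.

24.5

z = ln(25/8) / ln(96.93/2.804) = 1.1394 / 3.5429 = 0.3216
c = 8 / 2.804^0.3216 = 8 / 1.393 = 5.742
S₃ = 5.742 × 90.48^0.3216 = 5.742 × 4.258 ≈ 24.45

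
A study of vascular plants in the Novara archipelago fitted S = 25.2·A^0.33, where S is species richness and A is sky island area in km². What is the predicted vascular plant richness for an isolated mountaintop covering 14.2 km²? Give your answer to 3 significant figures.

S = 25.2 × 14.2^0.33 = 25.2 × 2.4 ≈ 60.49

60.5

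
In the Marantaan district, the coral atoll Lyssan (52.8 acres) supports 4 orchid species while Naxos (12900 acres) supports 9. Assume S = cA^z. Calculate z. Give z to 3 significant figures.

Taking logs: ln S = ln c + z ln A, so z = (ln S₂ − ln S₁)/(ln A₂ − ln A₁).
z = ln(9/4) / ln(12900/52.8) = ln(2.25) / ln(244.3) = 0.8109 / 5.4985 = 0.1475

0.147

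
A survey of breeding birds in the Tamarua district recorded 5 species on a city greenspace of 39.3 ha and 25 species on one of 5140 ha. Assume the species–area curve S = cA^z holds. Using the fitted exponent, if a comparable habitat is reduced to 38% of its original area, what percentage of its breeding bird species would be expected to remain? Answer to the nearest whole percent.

73%

z = ln(25/5) / ln(5140/39.3) = 1.6094 / 4.8736 = 0.3302
S_new/S_old = (A_new/A_old)^z = 0.38^0.3302 = exp(0.3302 × -0.9676) = 0.7265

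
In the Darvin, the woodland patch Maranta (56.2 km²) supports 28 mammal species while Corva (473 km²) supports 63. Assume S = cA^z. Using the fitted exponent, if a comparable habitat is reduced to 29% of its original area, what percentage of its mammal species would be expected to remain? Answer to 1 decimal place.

62.4%

z = ln(63/28) / ln(473/56.2) = 0.8109 / 2.1302 = 0.3807
S_new/S_old = (A_new/A_old)^z = 0.29^0.3807 = exp(0.3807 × -1.2379) = 0.6242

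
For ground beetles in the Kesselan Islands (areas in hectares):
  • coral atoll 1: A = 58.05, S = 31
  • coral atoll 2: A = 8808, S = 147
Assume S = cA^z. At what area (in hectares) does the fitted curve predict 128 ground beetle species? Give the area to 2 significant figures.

5600 hectares

z = ln(147/31) / ln(8808/58.05) = 1.5564 / 5.0221 = 0.3099
c = 31 / 58.05^0.3099 = 31 / 3.521 = 8.805
A = (128/8.805)^(1/0.3099) ⇒ ln A = ln(14.54)/0.3099 = 8.6368
A = e^8.6368 ≈ 5635 hectares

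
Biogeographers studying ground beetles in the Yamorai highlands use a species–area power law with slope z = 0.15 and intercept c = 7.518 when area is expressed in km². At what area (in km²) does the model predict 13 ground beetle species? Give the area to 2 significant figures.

39 km²

13 = 7.518 × A^0.15  ⇒  A^0.15 = 13/7.518 = 1.729
ln A = ln(1.729) / 0.15 = 0.5476 / 0.15 = 3.6510
A = e^3.6510 ≈ 38.51 km²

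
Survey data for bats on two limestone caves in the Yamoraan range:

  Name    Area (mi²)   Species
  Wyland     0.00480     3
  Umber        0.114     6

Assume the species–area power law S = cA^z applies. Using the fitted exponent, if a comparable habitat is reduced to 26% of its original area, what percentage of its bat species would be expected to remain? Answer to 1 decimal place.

z = ln(6/3) / ln(0.114/0.0048) = 0.6931 / 3.1676 = 0.2188
S_new/S_old = (A_new/A_old)^z = 0.26^0.2188 = exp(0.2188 × -1.3471) = 0.7447

74.5%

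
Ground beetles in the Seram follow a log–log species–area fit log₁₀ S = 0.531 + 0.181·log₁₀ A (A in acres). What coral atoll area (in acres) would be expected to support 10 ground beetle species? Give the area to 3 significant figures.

390 acres

10 = 3.396 × A^0.181  ⇒  A^0.181 = 10/3.396 = 2.944
ln A = ln(2.944) / 0.181 = 1.0799 / 0.181 = 5.9664
A = e^5.9664 ≈ 390.1 acres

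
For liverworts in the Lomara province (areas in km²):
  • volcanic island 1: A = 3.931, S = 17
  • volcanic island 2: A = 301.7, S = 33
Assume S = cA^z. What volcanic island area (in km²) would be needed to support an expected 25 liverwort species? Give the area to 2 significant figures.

49 km²

z = ln(33/17) / ln(301.7/3.931) = 0.6633 / 4.3405 = 0.1528
c = 17 / 3.931^0.1528 = 17 / 1.233 = 13.79
A = (25/13.79)^(1/0.1528) ⇒ ln A = ln(1.813)/0.1528 = 3.8926
A = e^3.8926 ≈ 49.04 km²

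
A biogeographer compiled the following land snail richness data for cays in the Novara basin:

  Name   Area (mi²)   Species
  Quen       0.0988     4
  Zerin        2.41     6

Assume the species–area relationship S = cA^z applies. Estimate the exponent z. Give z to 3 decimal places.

0.127

Taking logs: ln S = ln c + z ln A, so z = (ln S₂ − ln S₁)/(ln A₂ − ln A₁).
z = ln(6/4) / ln(2.41/0.0988) = ln(1.5) / ln(24.39) = 0.4055 / 3.1943 = 0.1269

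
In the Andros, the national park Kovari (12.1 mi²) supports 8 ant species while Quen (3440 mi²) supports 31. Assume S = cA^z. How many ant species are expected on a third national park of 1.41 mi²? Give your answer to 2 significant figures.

4.8

z = ln(31/8) / ln(3440/12.1) = 1.3545 / 5.6500 = 0.2397
c = 8 / 12.1^0.2397 = 8 / 1.818 = 4.4
S₃ = 4.4 × 1.41^0.2397 = 4.4 × 1.086 ≈ 4.778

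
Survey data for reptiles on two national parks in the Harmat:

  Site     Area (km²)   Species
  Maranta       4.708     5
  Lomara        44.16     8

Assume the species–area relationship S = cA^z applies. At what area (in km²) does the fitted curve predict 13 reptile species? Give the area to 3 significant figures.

z = ln(8/5) / ln(44.16/4.708) = 0.4700 / 2.2386 = 0.2100
c = 5 / 4.708^0.2100 = 5 / 1.384 = 3.612
A = (13/3.612)^(1/0.2100) ⇒ ln A = ln(3.599)/0.2100 = 6.1002
A = e^6.1002 ≈ 446 km²

446 km²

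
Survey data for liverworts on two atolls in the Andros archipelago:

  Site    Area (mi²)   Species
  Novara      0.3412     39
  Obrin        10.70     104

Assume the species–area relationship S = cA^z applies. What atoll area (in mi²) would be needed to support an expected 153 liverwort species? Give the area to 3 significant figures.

z = ln(104/39) / ln(10.7/0.3412) = 0.9808 / 3.4455 = 0.2847
c = 39 / 0.3412^0.2847 = 39 / 0.7363 = 52.97
A = (153/52.97)^(1/0.2847) ⇒ ln A = ln(2.889)/0.2847 = 3.7264
A = e^3.7264 ≈ 41.53 mi²

41.5 mi²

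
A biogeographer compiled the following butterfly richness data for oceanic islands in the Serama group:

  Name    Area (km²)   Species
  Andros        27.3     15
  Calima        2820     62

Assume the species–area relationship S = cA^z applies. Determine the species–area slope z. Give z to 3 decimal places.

Taking logs: ln S = ln c + z ln A, so z = (ln S₂ − ln S₁)/(ln A₂ − ln A₁).
z = ln(62/15) / ln(2820/27.3) = ln(4.133) / ln(103.3) = 1.4191 / 4.6376 = 0.3060

0.306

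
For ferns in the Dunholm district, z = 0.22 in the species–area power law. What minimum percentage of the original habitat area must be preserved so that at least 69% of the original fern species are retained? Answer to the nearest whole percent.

19%

Need (A_new/A_old)^0.22 = 0.69, so A_new/A_old = 0.69^(1/0.22) = 0.69^4.545
ln(A_new/A_old) = ln 0.69 / 0.22 = -0.3711 / 0.22 = -1.6867
A_new/A_old = e^-1.6867 ≈ 0.1851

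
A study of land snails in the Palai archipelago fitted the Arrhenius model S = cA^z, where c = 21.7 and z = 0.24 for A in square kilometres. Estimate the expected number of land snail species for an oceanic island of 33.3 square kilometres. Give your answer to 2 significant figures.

50

S = 21.7 × 33.3^0.24
ln S = ln 21.7 + 0.24 × ln 33.3 = 3.0773 + 0.24 × 3.5056 = 3.9186
S = e^3.9186 ≈ 50.33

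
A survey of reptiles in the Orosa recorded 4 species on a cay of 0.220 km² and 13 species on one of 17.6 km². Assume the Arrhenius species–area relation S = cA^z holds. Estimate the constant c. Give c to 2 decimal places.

6.01

z = ln(S₂/S₁) / ln(A₂/A₁) = ln(13/4) / ln(17.6/0.22) = 1.1787 / 4.3820 = 0.2690
c = S₁ / A₁^z = 4 / 0.22^0.2690 = 4 / 0.6655 = 6.011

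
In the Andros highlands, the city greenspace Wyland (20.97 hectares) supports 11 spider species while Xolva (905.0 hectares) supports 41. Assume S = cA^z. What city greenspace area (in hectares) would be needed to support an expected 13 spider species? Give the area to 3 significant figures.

z = ln(41/11) / ln(905/20.97) = 1.3157 / 3.7648 = 0.3495
c = 11 / 20.97^0.3495 = 11 / 2.896 = 3.798
A = (13/3.798)^(1/0.3495) ⇒ ln A = ln(3.423)/0.3495 = 3.5211
A = e^3.5211 ≈ 33.82 hectares

33.8 hectares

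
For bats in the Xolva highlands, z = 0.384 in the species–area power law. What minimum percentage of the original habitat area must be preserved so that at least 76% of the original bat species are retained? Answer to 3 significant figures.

Need (A_new/A_old)^0.384 = 0.76, so A_new/A_old = 0.76^(1/0.384) = 0.76^2.604
ln(A_new/A_old) = ln 0.76 / 0.384 = -0.2744 / 0.384 = -0.7147
A_new/A_old = e^-0.7147 ≈ 0.4893

48.9%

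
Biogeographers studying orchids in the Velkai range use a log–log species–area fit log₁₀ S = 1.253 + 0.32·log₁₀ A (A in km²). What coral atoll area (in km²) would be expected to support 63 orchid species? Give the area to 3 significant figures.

63 = 17.91 × A^0.32  ⇒  A^0.32 = 63/17.91 = 3.518
ln A = ln(3.518) / 0.32 = 1.2580 / 0.32 = 3.9312
A = e^3.9312 ≈ 50.97 km²

51.0 km²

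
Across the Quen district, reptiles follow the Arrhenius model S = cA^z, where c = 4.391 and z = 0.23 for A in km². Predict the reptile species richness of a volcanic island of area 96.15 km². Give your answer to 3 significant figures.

S = 4.391 × 96.15^0.23 = 4.391 × 2.858 ≈ 12.55

12.5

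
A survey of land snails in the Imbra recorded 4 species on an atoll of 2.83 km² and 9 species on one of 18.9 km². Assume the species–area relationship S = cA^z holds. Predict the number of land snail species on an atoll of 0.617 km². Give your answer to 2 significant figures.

2.1

z = ln(9/4) / ln(18.9/2.83) = 0.8109 / 1.8989 = 0.4271
c = 4 / 2.83^0.4271 = 4 / 1.559 = 2.565
S₃ = 2.565 × 0.617^0.4271 = 2.565 × 0.8137 ≈ 2.087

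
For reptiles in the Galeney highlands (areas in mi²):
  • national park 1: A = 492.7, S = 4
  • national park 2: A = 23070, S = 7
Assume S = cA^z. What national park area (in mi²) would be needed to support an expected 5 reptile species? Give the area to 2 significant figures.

z = ln(7/4) / ln(23070/492.7) = 0.5596 / 3.8464 = 0.1455
c = 4 / 492.7^0.1455 = 4 / 2.465 = 1.623
A = (5/1.623)^(1/0.1455) ⇒ ln A = ln(3.081)/0.1455 = 7.7336
A = e^7.7336 ≈ 2284 mi²

2300 mi²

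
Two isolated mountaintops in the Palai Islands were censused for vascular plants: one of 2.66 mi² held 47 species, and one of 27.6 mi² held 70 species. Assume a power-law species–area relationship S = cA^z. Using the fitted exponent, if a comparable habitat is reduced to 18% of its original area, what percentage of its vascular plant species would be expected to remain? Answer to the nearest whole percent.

z = ln(70/47) / ln(27.6/2.66) = 0.3983 / 2.3395 = 0.1703
S_new/S_old = (A_new/A_old)^z = 0.18^0.1703 = exp(0.1703 × -1.7148) = 0.7468

75%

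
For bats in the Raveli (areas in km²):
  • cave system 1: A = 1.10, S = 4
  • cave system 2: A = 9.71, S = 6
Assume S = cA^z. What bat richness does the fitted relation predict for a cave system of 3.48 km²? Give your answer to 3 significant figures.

z = ln(6/4) / ln(9.71/1.1) = 0.4055 / 2.1778 = 0.1862
c = 4 / 1.1^0.1862 = 4 / 1.018 = 3.93
S₃ = 3.93 × 3.48^0.1862 = 3.93 × 1.261 ≈ 4.957

4.96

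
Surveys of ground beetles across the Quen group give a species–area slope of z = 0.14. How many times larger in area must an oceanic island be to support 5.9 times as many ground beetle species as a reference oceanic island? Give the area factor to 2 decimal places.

(A₂/A₁)^0.14 = 5.9, so A₂/A₁ = 5.9^(1/0.14) = 5.9^7.143
ln(A₂/A₁) = ln 5.9 / 0.14 = 1.7750 / 0.14 = 12.6782
A₂/A₁ = e^12.6782 ≈ 320690

320690.28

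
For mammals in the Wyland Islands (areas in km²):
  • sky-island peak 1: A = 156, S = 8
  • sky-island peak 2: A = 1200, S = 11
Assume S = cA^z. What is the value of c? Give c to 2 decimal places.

3.64

z = ln(S₂/S₁) / ln(A₂/A₁) = ln(11/8) / ln(1200/156) = 0.3185 / 2.0402 = 0.1561
c = S₁ / A₁^z = 8 / 156^0.1561 = 8 / 2.199 = 3.637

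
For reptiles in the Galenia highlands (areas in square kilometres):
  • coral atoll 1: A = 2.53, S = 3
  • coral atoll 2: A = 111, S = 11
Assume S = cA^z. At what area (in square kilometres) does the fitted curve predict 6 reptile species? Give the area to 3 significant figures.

z = ln(11/3) / ln(111/2.53) = 1.2993 / 3.7813 = 0.3436
c = 3 / 2.53^0.3436 = 3 / 1.376 = 2.181
A = (6/2.181)^(1/0.3436) ⇒ ln A = ln(2.751)/0.3436 = 2.9455
A = e^2.9455 ≈ 19.02 square kilometres

19.0 square kilometres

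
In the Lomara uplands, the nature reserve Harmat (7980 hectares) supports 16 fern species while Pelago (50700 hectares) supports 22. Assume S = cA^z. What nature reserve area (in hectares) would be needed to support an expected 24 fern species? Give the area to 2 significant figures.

84000 hectares

z = ln(22/16) / ln(50700/7980) = 0.3185 / 1.8490 = 0.1722
c = 16 / 7980^0.1722 = 16 / 4.699 = 3.405
A = (24/3.405)^(1/0.1722) ⇒ ln A = ln(7.049)/0.1722 = 11.3389
A = e^11.3389 ≈ 84026 hectares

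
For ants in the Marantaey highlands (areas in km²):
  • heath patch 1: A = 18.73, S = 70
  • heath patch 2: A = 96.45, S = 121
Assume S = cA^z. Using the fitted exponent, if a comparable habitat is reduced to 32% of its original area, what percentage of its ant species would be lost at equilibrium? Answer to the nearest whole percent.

z = ln(121/70) / ln(96.45/18.73) = 0.5473 / 1.6389 = 0.3339
S_new/S_old = (A_new/A_old)^z = 0.32^0.3339 = exp(0.3339 × -1.1394) = 0.6835
Fraction lost = 1 − 0.6835 = 0.3165

32%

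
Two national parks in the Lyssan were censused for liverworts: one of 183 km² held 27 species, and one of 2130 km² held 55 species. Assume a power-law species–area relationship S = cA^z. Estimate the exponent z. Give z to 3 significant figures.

0.290

Taking logs: ln S = ln c + z ln A, so z = (ln S₂ − ln S₁)/(ln A₂ − ln A₁).
z = ln(55/27) / ln(2130/183) = ln(2.037) / ln(11.64) = 0.7115 / 2.4544 = 0.2899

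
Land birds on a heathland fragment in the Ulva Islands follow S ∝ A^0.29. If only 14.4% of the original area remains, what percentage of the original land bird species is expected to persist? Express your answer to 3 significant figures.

S_new/S_old = (A_new/A_old)^z = 0.144^0.29
= exp(0.29 × ln 0.144) = exp(0.29 × -1.9379) = exp(-0.5620) ≈ 0.5701

57.0%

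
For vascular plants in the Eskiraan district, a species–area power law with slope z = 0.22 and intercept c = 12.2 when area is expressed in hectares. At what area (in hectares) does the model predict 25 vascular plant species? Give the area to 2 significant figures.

26 hectares

25 = 12.2 × A^0.22  ⇒  A^0.22 = 25/12.2 = 2.049
ln A = ln(2.049) / 0.22 = 0.7174 / 0.22 = 3.2611
A = e^3.2611 ≈ 26.08 hectares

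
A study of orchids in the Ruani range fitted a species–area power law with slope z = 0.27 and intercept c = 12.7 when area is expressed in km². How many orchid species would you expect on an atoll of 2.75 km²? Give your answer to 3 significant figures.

16.7

S = 12.7 × 2.75^0.27
ln S = ln 12.7 + 0.27 × ln 2.75 = 2.5416 + 0.27 × 1.0116 = 2.8147
S = e^2.8147 ≈ 16.69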